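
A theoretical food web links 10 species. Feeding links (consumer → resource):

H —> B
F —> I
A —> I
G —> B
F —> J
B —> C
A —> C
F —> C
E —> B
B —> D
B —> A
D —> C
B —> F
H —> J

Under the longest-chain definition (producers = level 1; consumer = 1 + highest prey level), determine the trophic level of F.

I is a producer → level 1.
F eats I (level 1); other prey at levels: J 1, C 1 → level 2.

Trophic level 2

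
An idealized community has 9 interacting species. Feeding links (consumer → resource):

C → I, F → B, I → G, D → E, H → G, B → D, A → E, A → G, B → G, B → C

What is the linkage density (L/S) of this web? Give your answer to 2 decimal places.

L/S = 1.11

There are L = 10 links among S = 9 species.
L/S = 10/9 = 1.1111 ≈ 1.11.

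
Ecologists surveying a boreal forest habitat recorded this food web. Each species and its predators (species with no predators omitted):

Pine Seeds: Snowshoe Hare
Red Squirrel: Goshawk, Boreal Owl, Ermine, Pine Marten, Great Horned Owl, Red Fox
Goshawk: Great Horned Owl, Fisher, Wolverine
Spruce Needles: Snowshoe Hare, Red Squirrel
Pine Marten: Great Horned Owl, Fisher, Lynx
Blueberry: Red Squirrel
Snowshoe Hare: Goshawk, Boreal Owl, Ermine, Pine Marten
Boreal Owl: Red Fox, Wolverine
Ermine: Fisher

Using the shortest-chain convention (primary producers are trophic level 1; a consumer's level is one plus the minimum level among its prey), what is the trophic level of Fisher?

Trophic level 4

Pine Seeds is a producer → level 1.
Snowshoe Hare eats Pine Seeds → level 2.
Pine Marten eats Snowshoe Hare → level 3.
Fisher eats Pine Marten → level 4.
No prey of Fisher is below level 3, so 4 is the minimum.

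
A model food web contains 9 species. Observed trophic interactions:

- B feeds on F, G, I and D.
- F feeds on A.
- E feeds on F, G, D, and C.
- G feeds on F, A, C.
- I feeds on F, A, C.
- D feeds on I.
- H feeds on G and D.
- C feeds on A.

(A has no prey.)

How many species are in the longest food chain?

One longest chain: A → F → I → D → H.
It has 5 species and 4 links.

5 species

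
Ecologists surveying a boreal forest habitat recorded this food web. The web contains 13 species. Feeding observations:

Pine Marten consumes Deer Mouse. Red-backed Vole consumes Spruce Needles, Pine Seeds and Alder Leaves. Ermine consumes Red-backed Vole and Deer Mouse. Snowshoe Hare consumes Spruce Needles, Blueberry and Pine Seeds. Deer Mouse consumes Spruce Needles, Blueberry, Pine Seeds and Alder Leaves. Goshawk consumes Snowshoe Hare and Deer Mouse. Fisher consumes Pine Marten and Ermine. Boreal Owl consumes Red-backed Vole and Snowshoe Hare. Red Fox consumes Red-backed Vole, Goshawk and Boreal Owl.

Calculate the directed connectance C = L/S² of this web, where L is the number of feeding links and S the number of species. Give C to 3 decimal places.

The web has S = 13 species and L = 22 feeding links.
C = L / S² = 22 / 169 = 0.1302 ≈ 0.130.

C = 0.130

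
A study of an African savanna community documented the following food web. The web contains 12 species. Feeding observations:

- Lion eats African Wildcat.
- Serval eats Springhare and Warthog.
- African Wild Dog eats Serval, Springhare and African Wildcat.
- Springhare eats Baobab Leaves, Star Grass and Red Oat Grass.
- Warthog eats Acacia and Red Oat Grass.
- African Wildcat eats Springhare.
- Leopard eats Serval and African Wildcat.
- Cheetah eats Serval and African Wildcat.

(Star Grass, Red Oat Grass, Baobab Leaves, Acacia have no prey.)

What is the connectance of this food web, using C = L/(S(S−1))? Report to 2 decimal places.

The web has S = 12 species and L = 16 feeding links.
C = L / (S(S−1)) = 16 / 132 = 0.1212 ≈ 0.12.

C = 0.12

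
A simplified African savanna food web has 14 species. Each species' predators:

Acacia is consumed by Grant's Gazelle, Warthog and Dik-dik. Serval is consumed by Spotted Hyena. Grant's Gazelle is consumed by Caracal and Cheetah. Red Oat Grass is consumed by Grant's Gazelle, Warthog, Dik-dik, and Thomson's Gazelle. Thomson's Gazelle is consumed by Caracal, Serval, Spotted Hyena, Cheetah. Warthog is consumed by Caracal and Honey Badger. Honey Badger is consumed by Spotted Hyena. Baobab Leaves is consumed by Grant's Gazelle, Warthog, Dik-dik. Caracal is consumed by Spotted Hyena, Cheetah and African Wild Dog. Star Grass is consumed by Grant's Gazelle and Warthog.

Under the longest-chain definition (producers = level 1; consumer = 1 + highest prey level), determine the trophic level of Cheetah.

Trophic level 4

Red Oat Grass is a producer → level 1.
Warthog eats Red Oat Grass (level 1); other prey at levels: Baobab Leaves 1, Star Grass 1, Acacia 1 → level 2.
Caracal eats Warthog (level 2); other prey at levels: Thomson's Gazelle 2, Grant's Gazelle 2 → level 3.
Cheetah eats Caracal (level 3); other prey at levels: Thomson's Gazelle 2, Grant's Gazelle 2 → level 4.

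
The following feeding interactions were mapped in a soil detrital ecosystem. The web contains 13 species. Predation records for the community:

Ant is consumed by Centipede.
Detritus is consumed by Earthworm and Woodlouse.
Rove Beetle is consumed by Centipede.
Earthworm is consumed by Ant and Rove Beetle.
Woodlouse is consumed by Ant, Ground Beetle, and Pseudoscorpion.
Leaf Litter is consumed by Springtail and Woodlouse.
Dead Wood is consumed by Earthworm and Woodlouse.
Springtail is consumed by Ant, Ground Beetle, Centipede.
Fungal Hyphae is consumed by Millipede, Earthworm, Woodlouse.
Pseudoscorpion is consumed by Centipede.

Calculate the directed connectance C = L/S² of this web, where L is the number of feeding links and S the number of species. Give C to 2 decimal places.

C = 0.12

The web has S = 13 species and L = 20 feeding links.
C = L / S² = 20 / 169 = 0.1183 ≈ 0.12.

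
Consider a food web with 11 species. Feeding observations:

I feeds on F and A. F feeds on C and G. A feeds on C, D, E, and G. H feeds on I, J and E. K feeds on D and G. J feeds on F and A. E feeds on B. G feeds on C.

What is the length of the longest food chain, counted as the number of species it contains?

5 species

One longest chain: C → G → A → I → H.
It has 5 species and 4 links.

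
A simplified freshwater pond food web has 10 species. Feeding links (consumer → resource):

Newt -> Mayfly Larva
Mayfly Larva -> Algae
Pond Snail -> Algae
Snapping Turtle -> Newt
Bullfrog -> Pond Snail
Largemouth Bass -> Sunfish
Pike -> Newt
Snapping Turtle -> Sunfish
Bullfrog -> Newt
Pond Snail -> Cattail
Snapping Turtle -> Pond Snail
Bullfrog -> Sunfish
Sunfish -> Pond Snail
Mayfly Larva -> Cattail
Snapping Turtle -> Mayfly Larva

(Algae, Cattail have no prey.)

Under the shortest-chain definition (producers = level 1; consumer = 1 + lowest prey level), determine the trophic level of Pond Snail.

Trophic level 2

Algae is a producer → level 1.
Pond Snail eats Algae → level 2.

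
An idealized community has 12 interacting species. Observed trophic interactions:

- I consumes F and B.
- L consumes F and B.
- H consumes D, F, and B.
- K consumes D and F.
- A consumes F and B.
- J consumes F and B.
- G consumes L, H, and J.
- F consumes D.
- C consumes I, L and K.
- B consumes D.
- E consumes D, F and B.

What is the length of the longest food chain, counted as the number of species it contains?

One longest chain: D → F → I → C.
It has 4 species and 3 links.

4 species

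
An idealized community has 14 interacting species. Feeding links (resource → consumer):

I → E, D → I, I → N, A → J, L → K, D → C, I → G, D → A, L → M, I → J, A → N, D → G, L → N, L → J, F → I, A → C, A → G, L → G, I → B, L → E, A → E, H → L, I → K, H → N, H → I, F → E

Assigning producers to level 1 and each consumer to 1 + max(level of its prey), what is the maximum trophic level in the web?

Producers (level 1): F, H, D.
H → L → G gives G level 3.
No species has a prey at level 3, so no species reaches level 4.

3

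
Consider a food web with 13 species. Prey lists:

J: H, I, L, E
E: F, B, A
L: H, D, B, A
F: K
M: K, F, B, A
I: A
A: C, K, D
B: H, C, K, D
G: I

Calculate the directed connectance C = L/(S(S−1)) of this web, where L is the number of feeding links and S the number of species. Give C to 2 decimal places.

C = 0.16

The web has S = 13 species and L = 25 feeding links.
C = L / (S(S−1)) = 25 / 156 = 0.1603 ≈ 0.16.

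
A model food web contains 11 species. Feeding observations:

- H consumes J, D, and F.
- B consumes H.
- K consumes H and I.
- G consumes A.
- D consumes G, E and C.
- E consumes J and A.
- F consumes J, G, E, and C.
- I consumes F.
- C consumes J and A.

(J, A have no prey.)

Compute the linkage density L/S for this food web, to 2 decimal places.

There are L = 19 links among S = 11 species.
L/S = 19/11 = 1.7273 ≈ 1.73.

L/S = 1.73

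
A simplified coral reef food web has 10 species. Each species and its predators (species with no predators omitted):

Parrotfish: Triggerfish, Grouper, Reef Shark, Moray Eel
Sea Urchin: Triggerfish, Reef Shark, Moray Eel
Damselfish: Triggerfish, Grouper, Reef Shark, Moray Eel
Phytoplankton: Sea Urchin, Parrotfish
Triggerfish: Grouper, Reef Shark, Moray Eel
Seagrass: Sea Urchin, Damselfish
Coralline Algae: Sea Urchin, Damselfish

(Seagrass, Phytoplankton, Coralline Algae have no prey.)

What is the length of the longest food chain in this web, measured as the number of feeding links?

One longest chain: Seagrass → Sea Urchin → Triggerfish → Grouper.
It has 4 species and 3 links.

3 links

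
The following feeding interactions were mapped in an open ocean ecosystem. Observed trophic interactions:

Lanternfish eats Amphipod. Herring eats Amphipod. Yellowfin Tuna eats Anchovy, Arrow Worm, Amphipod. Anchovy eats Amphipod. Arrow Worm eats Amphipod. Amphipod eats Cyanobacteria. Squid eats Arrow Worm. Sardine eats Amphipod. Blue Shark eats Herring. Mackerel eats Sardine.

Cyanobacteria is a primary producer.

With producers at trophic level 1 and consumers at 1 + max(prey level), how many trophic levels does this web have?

4

Producers (level 1): Cyanobacteria.
Cyanobacteria → Amphipod → Arrow Worm → Squid gives Squid level 4.
No species has a prey at level 4, so no species reaches level 5.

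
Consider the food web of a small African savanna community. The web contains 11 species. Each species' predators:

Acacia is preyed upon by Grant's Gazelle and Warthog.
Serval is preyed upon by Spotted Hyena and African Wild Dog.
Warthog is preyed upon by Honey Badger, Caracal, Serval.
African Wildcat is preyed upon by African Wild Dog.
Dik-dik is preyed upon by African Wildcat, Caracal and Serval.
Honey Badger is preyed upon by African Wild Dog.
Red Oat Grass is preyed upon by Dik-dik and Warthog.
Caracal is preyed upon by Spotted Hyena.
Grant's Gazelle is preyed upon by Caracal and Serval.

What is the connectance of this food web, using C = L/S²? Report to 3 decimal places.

The web has S = 11 species and L = 17 feeding links.
C = L / S² = 17 / 121 = 0.1405 ≈ 0.140.

C = 0.140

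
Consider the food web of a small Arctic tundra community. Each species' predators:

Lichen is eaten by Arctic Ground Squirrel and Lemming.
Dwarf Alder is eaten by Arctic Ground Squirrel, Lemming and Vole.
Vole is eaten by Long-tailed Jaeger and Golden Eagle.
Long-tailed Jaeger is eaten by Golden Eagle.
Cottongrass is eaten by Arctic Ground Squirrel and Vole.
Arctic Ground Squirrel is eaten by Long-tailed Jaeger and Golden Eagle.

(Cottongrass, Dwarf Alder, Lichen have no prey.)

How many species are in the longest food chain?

4 species

One longest chain: Cottongrass → Arctic Ground Squirrel → Long-tailed Jaeger → Golden Eagle.
It has 4 species and 3 links.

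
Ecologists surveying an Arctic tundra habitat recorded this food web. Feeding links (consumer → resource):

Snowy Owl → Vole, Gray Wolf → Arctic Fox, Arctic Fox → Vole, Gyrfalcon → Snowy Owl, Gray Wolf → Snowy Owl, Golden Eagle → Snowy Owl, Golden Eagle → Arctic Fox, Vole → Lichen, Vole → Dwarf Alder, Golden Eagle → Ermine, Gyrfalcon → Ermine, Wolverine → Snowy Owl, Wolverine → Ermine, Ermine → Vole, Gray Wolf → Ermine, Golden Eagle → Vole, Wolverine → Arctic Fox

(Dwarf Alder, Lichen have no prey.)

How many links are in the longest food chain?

3 links

One longest chain: Dwarf Alder → Vole → Ermine → Gray Wolf.
It has 4 species and 3 links.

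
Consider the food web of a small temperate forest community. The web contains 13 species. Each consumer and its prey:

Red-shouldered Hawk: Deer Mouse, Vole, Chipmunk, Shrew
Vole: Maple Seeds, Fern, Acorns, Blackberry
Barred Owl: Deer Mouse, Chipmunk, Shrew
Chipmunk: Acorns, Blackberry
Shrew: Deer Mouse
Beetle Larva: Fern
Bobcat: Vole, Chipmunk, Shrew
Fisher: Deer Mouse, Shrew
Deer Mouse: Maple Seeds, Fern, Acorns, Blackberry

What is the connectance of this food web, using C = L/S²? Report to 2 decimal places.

C = 0.14

The web has S = 13 species and L = 24 feeding links.
C = L / S² = 24 / 169 = 0.1420 ≈ 0.14.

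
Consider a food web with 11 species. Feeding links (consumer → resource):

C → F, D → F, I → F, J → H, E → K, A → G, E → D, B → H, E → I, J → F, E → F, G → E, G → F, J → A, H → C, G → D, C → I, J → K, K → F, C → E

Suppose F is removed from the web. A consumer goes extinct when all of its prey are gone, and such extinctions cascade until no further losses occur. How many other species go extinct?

10

Remove F.
Round 1: D (all prey gone), I (all prey gone), K (all prey gone) → extinct.
Round 2: E (all prey gone) → extinct.
Round 3: G (all prey gone), C (all prey gone) → extinct.
Round 4: A (all prey gone), H (all prey gone) → extinct.
Round 5: B (all prey gone), J (all prey gone) → extinct.
No further losses. Total secondary extinctions: 10.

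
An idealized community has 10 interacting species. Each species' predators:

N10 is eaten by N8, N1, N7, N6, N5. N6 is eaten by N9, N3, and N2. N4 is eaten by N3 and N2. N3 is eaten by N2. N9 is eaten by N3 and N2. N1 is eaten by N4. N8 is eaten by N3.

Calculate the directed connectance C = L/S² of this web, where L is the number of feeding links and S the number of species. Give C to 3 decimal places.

The web has S = 10 species and L = 15 feeding links.
C = L / S² = 15 / 100 = 0.1500 ≈ 0.150.

C = 0.150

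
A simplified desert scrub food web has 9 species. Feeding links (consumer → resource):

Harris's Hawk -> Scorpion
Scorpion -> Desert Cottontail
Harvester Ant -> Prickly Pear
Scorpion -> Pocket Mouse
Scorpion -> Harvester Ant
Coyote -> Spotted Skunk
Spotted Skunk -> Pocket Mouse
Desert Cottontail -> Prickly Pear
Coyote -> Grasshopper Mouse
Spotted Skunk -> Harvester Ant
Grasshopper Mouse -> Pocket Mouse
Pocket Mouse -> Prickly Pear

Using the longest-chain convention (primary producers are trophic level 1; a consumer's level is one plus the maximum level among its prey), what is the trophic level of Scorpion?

Prickly Pear is a producer → level 1.
Pocket Mouse eats Prickly Pear → level 2.
Scorpion eats Pocket Mouse (level 2); other prey at levels: Desert Cottontail 2, Harvester Ant 2 → level 3.

Trophic level 3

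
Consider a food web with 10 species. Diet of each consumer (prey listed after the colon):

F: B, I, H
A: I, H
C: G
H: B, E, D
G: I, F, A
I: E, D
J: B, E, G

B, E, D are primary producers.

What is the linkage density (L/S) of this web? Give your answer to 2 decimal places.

L/S = 1.70

There are L = 17 links among S = 10 species.
L/S = 17/10 = 1.7000 ≈ 1.70.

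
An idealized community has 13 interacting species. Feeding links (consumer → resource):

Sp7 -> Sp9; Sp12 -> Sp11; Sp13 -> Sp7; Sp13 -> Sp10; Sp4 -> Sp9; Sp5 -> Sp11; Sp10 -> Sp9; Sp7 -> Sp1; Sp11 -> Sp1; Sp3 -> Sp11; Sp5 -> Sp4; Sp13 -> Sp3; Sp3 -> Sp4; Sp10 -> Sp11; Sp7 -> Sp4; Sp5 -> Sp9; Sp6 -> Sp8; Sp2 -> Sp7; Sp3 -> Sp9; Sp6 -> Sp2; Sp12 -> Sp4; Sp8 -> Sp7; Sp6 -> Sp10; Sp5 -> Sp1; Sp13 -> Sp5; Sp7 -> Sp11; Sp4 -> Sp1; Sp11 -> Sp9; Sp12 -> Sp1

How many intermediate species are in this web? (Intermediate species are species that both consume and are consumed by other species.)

8

Intermediate species (has both prey and predators): Sp11, Sp4, Sp5, Sp3, Sp10, Sp7, Sp2, Sp8.
Count: 8.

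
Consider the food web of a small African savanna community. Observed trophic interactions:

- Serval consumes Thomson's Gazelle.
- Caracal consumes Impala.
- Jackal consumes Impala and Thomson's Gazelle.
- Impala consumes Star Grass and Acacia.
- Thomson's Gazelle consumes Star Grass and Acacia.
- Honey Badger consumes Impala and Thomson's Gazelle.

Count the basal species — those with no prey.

Basal species (no prey listed): Acacia, Star Grass.
Count: 2.

2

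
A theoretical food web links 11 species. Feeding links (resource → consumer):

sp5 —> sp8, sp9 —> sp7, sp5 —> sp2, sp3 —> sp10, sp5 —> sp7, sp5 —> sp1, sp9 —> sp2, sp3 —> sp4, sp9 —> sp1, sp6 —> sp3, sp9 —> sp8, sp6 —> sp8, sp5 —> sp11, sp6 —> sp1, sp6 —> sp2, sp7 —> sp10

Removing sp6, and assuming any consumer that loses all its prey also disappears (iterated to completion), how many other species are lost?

Remove sp6.
Round 1: sp3 (all prey gone) → extinct.
Round 2: sp4 (all prey gone) → extinct.
No further losses. Total secondary extinctions: 2.

2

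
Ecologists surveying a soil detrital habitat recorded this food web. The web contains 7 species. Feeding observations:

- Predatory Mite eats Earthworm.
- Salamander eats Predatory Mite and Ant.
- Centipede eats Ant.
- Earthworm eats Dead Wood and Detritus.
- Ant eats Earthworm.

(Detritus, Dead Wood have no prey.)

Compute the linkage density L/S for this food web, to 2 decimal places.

L/S = 1.00

There are L = 7 links among S = 7 species.
L/S = 7/7 = 1.0000 ≈ 1.00.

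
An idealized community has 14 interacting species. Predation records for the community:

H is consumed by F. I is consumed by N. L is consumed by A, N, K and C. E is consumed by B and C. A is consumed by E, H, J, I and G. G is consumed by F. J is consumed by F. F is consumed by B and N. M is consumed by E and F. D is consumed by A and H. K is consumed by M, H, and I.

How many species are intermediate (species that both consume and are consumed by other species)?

Intermediate species (has both prey and predators): A, K, H, G, J, I, M, E, F.
Count: 9.

9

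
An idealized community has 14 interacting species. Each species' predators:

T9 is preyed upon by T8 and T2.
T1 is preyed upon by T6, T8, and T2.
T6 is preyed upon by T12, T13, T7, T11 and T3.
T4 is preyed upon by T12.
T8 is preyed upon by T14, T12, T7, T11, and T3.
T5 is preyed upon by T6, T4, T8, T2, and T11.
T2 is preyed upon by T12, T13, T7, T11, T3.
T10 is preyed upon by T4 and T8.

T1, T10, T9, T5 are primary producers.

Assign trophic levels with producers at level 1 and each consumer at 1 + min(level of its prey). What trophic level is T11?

T5 is a producer → level 1.
T11 eats T5 → level 2.

Trophic level 2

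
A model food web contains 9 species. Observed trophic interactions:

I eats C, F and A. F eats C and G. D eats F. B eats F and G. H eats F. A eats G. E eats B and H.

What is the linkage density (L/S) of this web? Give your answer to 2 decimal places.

L/S = 1.33

There are L = 12 links among S = 9 species.
L/S = 12/9 = 1.3333 ≈ 1.33.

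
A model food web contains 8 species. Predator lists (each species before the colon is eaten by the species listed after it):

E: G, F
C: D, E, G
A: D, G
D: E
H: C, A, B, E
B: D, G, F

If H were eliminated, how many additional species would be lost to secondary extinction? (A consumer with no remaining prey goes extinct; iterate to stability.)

7

Remove H.
Round 1: C (all prey gone), A (all prey gone), B (all prey gone) → extinct.
Round 2: D (all prey gone) → extinct.
Round 3: E (all prey gone) → extinct.
Round 4: G (all prey gone), F (all prey gone) → extinct.
No further losses. Total secondary extinctions: 7.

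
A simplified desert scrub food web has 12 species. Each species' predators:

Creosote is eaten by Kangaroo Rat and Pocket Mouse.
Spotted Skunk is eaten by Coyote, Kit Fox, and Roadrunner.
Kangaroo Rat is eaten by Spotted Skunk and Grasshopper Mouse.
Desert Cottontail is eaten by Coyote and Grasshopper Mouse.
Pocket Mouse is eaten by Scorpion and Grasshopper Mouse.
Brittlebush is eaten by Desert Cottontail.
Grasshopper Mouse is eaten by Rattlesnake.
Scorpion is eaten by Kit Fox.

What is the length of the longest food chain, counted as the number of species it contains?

One longest chain: Creosote → Kangaroo Rat → Spotted Skunk → Roadrunner.
It has 4 species and 3 links.

4 species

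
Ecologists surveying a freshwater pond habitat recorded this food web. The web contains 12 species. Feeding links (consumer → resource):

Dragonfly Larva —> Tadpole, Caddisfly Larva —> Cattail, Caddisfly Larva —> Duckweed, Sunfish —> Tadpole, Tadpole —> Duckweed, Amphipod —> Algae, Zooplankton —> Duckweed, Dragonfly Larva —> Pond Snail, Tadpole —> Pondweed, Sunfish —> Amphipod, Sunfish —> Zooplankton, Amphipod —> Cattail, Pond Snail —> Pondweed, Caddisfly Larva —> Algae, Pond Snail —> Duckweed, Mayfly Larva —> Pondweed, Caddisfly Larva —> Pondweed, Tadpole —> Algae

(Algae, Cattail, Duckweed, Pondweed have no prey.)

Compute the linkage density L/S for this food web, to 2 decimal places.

There are L = 18 links among S = 12 species.
L/S = 18/12 = 1.5000 ≈ 1.50.

L/S = 1.50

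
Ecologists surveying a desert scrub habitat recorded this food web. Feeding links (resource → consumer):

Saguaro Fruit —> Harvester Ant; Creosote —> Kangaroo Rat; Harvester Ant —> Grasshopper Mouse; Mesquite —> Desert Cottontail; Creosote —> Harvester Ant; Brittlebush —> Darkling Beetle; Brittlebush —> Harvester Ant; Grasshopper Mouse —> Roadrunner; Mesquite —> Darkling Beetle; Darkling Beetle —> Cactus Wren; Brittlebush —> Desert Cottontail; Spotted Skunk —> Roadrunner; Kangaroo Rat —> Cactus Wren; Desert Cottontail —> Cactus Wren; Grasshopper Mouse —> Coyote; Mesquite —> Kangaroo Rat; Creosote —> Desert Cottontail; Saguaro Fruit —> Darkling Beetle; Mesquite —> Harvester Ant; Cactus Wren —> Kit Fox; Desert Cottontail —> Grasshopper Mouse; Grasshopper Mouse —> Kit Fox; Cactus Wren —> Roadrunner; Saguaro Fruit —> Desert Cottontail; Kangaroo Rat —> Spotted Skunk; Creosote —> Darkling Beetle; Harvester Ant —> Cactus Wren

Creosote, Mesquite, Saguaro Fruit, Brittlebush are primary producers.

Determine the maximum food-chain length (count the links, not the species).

One longest chain: Creosote → Desert Cottontail → Grasshopper Mouse → Coyote.
It has 4 species and 3 links.

3 links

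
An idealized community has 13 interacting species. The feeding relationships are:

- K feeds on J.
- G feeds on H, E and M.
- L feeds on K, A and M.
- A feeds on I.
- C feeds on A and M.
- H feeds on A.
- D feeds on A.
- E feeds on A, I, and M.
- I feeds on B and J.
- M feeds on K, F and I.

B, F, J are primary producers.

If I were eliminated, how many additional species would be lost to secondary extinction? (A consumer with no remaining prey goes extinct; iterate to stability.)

Remove I.
Round 1: A (all prey gone) → extinct.
Round 2: H (all prey gone), D (all prey gone) → extinct.
No further losses. Total secondary extinctions: 3.

3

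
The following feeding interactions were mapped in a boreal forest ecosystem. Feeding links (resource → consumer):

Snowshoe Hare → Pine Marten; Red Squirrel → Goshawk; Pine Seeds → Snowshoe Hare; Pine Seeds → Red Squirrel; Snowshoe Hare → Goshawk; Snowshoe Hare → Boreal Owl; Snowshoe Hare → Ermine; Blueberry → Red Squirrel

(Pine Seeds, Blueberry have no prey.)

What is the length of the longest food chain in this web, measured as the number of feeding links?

2 links

One longest chain: Pine Seeds → Snowshoe Hare → Goshawk.
It has 3 species and 2 links.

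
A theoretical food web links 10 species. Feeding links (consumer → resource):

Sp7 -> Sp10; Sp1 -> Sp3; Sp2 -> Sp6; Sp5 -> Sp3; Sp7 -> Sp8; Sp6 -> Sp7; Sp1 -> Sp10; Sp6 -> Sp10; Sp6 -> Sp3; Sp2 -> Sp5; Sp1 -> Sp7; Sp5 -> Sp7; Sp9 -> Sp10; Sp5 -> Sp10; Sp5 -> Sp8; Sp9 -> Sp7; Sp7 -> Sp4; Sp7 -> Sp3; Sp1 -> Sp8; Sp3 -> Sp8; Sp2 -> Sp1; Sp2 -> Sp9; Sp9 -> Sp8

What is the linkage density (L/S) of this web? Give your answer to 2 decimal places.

L/S = 2.30

There are L = 23 links among S = 10 species.
L/S = 23/10 = 2.3000 ≈ 2.30.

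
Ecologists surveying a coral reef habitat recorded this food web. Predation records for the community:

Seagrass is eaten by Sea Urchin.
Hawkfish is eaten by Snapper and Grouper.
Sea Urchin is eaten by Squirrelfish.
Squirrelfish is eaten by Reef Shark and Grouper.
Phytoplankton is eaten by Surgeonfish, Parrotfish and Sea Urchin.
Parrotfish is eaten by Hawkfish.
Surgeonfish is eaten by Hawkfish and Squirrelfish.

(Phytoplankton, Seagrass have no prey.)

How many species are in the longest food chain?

One longest chain: Phytoplankton → Surgeonfish → Squirrelfish → Reef Shark.
It has 4 species and 3 links.

4 species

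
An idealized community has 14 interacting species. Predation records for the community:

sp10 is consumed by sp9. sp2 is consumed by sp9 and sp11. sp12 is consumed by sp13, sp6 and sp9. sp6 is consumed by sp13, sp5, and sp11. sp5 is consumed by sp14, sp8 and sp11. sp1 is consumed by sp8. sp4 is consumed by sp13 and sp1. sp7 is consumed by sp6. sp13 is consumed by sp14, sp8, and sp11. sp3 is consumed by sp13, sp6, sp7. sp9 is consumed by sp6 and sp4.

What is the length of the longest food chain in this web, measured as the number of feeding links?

4 links

One longest chain: sp12 → sp9 → sp6 → sp5 → sp8.
It has 5 species and 4 links.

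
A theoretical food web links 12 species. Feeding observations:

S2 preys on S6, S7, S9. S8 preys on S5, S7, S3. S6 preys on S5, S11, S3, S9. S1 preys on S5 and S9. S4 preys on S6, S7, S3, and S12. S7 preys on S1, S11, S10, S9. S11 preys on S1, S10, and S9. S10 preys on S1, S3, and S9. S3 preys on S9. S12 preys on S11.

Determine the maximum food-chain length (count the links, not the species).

5 links

One longest chain: S9 → S1 → S10 → S11 → S6 → S2.
It has 6 species and 5 links.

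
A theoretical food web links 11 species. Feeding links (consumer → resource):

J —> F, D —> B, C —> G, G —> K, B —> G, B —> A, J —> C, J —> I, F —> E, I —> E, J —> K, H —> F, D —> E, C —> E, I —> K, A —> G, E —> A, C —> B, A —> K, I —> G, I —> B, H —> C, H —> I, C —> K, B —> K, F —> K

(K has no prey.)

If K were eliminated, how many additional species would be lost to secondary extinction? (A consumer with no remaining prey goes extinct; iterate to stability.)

Remove K.
Round 1: G (all prey gone) → extinct.
Round 2: A (all prey gone) → extinct.
Round 3: E (all prey gone), B (all prey gone) → extinct.
Round 4: I (all prey gone), D (all prey gone), F (all prey gone), C (all prey gone) → extinct.
Round 5: J (all prey gone), H (all prey gone) → extinct.
No further losses. Total secondary extinctions: 10.

10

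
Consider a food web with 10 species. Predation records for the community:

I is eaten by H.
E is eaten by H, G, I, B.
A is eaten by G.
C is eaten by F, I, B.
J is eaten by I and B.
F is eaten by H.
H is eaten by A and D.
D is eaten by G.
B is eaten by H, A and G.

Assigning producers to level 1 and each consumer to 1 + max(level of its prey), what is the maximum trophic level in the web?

Producers (level 1): C, J, E.
C → B → H → D → G gives G level 5.
No species has a prey at level 5, so no species reaches level 6.

5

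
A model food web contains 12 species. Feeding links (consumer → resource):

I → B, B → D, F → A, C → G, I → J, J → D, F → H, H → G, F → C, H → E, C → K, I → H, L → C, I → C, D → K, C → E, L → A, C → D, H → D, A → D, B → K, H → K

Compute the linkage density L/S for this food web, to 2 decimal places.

L/S = 1.83

There are L = 22 links among S = 12 species.
L/S = 22/12 = 1.8333 ≈ 1.83.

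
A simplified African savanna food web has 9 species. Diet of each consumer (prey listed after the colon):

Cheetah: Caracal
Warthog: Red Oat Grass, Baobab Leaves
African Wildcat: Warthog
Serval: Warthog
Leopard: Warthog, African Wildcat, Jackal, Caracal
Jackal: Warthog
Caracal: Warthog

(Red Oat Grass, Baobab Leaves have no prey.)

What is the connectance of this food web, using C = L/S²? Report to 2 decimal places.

C = 0.14

The web has S = 9 species and L = 11 feeding links.
C = L / S² = 11 / 81 = 0.1358 ≈ 0.14.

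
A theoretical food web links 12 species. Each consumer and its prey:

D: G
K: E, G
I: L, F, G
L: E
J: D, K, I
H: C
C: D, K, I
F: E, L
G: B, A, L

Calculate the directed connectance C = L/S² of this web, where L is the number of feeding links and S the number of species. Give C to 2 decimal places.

The web has S = 12 species and L = 19 feeding links.
C = L / S² = 19 / 144 = 0.1319 ≈ 0.13.

C = 0.13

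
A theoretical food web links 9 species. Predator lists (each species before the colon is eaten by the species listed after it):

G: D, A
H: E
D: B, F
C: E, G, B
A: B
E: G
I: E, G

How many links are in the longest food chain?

One longest chain: I → E → G → D → B.
It has 5 species and 4 links.

4 links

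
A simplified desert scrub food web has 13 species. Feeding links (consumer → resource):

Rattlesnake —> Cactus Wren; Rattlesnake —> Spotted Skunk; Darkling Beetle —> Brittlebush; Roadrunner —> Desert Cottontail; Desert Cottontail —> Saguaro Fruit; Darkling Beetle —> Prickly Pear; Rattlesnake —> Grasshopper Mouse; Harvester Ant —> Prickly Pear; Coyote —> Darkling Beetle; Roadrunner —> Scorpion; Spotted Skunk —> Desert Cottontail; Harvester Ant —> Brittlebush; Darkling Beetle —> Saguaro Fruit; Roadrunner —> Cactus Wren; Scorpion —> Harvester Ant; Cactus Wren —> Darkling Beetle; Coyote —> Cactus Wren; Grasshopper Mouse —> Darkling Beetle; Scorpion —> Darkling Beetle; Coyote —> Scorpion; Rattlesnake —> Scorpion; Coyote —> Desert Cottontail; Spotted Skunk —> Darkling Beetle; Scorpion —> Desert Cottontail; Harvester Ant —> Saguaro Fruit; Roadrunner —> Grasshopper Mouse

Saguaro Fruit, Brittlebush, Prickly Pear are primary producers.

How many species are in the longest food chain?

One longest chain: Saguaro Fruit → Darkling Beetle → Grasshopper Mouse → Roadrunner.
It has 4 species and 3 links.

4 species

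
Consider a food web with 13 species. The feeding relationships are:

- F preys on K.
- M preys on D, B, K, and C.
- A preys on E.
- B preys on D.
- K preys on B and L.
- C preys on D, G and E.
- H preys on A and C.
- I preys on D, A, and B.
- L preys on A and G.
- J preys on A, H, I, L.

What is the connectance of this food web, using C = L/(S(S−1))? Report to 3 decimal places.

The web has S = 13 species and L = 23 feeding links.
C = L / (S(S−1)) = 23 / 156 = 0.1474 ≈ 0.147.

C = 0.147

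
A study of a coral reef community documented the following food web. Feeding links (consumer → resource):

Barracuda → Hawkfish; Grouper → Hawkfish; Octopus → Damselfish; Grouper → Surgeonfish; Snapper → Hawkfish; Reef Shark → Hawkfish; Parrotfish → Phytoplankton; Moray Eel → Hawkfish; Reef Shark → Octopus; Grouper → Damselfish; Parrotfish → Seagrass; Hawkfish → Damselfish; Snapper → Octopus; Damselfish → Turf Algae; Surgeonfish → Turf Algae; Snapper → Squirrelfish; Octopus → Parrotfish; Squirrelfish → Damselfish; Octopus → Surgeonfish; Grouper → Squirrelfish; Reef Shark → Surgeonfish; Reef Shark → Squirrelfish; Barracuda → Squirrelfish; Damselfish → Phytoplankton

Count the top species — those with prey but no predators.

5

Top species (has prey, but nothing eats it): Grouper, Snapper, Reef Shark, Barracuda, Moray Eel.
Count: 5.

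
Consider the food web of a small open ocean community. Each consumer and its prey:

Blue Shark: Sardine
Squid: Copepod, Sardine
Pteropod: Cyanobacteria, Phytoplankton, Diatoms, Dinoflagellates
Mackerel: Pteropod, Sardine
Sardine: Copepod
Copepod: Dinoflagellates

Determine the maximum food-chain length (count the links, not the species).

One longest chain: Dinoflagellates → Copepod → Sardine → Squid.
It has 4 species and 3 links.

3 links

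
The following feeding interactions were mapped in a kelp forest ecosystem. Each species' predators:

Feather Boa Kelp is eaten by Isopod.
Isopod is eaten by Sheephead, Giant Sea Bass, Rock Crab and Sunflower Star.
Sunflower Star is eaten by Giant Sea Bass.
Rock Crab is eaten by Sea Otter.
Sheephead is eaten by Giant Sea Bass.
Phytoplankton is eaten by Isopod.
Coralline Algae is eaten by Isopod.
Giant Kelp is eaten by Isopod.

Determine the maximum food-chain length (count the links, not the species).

One longest chain: Giant Kelp → Isopod → Rock Crab → Sea Otter.
It has 4 species and 3 links.

3 links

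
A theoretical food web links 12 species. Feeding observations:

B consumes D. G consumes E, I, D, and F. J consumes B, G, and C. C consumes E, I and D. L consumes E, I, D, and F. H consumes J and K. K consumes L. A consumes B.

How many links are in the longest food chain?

One longest chain: F → L → K → H.
It has 4 species and 3 links.

3 links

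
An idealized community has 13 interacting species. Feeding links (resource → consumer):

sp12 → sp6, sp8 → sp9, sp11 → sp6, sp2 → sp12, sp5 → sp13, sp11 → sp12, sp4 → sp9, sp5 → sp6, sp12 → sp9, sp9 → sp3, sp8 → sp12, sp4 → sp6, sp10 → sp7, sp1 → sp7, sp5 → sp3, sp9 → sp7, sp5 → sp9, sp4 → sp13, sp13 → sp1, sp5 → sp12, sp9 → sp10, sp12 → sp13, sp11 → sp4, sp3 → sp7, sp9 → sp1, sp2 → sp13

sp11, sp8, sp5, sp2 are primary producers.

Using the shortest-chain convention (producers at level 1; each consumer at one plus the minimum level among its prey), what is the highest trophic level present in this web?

3

Producers (level 1): sp11, sp8, sp5, sp2.
Following each consumer down to its lowest-level prey: sp8 → sp9 → sp10 (levels 1 through 3).
All prey of sp10 (sp9 2) are at level 2 or above, so sp10 is at level 1 + 2 = 3.
Every consumer has at least one prey at level 2 or below, so none exceeds level 3.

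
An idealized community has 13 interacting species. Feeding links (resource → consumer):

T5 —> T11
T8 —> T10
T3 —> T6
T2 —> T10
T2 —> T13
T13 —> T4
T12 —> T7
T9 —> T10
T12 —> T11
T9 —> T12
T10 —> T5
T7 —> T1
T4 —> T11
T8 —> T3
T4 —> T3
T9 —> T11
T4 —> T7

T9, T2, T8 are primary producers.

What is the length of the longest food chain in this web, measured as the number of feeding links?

One longest chain: T2 → T13 → T4 → T3 → T6.
It has 5 species and 4 links.

4 links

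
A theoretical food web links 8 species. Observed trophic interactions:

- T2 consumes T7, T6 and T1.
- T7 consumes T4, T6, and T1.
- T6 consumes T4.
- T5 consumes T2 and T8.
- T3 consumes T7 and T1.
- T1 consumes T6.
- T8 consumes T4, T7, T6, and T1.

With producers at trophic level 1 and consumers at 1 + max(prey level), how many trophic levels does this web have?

Producers (level 1): T4.
T4 → T6 → T1 → T7 → T2 → T5 gives T5 level 6.
No species has a prey at level 6, so no species reaches level 7.

6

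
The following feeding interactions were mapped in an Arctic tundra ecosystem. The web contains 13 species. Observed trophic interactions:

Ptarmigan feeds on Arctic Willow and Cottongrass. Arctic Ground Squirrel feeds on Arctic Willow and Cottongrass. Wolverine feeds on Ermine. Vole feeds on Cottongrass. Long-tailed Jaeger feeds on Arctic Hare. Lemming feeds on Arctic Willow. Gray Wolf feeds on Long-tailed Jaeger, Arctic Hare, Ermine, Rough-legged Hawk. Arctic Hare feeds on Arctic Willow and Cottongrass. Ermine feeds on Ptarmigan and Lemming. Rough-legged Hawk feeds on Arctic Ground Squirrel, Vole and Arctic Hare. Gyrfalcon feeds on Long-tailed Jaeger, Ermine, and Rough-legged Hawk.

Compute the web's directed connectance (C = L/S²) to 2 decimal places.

The web has S = 13 species and L = 22 feeding links.
C = L / S² = 22 / 169 = 0.1302 ≈ 0.13.

C = 0.13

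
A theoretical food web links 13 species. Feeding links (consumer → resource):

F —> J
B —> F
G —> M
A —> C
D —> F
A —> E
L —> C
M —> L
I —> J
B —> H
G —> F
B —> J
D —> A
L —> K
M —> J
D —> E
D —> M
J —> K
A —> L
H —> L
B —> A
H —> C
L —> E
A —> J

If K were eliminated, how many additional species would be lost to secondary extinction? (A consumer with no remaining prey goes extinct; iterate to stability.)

3

Remove K.
Round 1: J (all prey gone) → extinct.
Round 2: I (all prey gone), F (all prey gone) → extinct.
No further losses. Total secondary extinctions: 3.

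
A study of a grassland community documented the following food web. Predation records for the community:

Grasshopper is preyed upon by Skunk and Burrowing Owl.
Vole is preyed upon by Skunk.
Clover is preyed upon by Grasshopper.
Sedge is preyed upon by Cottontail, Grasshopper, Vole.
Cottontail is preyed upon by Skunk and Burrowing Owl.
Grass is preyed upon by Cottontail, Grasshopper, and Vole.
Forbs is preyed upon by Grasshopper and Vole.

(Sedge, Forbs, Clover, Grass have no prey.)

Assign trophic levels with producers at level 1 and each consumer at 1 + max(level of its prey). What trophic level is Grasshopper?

Trophic level 2

Sedge is a producer → level 1.
Grasshopper eats Sedge (level 1); other prey at levels: Forbs 1, Clover 1, Grass 1 → level 2.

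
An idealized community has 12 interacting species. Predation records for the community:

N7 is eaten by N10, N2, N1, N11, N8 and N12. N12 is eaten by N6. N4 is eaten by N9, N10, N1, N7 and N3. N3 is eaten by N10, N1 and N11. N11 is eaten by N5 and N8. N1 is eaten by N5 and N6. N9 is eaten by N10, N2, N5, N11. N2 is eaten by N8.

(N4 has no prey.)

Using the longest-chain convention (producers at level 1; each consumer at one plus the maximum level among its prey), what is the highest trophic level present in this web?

4

Producers (level 1): N4.
N4 → N7 → N1 → N5 gives N5 level 4.
No species has a prey at level 4, so no species reaches level 5.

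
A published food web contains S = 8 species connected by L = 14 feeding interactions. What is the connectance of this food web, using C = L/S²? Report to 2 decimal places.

C = 0.22

The web has S = 8 species and L = 14 feeding links.
C = L / S² = 14 / 64 = 0.2188 ≈ 0.22.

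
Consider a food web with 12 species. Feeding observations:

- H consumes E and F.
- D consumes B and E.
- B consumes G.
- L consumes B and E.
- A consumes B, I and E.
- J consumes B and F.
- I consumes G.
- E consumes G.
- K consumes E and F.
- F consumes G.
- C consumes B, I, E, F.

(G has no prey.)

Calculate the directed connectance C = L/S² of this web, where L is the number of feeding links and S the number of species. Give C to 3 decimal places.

The web has S = 12 species and L = 21 feeding links.
C = L / S² = 21 / 144 = 0.1458 ≈ 0.146.

C = 0.146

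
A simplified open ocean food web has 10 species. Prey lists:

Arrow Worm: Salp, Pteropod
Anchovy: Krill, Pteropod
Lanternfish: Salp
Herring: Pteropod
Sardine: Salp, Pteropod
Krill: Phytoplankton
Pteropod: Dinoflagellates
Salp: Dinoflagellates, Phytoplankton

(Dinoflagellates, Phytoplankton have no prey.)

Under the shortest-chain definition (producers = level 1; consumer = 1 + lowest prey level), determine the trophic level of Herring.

Trophic level 3

Dinoflagellates is a producer → level 1.
Pteropod eats Dinoflagellates → level 2.
Herring eats Pteropod → level 3.
No prey of Herring is below level 2, so 3 is the minimum.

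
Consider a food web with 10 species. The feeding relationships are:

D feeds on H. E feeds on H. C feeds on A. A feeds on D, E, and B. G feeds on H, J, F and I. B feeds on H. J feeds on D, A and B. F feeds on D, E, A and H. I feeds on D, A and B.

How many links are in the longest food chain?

One longest chain: H → D → A → F → G.
It has 5 species and 4 links.

4 links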